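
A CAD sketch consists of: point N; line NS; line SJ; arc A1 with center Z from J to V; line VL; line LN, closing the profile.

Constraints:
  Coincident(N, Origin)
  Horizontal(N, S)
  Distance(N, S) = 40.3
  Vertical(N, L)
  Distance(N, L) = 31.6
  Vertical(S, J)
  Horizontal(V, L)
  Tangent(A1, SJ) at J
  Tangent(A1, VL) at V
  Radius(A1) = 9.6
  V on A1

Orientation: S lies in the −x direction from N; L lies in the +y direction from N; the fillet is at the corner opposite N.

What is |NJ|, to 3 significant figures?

45.9

N is at the origin; N and S share the same y with |NS| = 40.3 and S on the −x side, so S = (-40.3, 0.00). NL is vertical with |NL| = 31.6 and L on the +y side, so L = (0.00, 31.6). The virtual corner opposite N is at (-40.3, 31.6). The tangent condition forces ZJ to be normal to SJ and A1 meets VL tangentially, so ZV is at right angles to VL, with radius 9.6, so the center Z sits 9.6 in from both sides at Z = (-30.7, 22.0). That places the tangent points at J = (-40.3, 22.0) on SJ and V = (-30.7, 31.6) on VL. Then |NJ| = |J − N| = 45.9.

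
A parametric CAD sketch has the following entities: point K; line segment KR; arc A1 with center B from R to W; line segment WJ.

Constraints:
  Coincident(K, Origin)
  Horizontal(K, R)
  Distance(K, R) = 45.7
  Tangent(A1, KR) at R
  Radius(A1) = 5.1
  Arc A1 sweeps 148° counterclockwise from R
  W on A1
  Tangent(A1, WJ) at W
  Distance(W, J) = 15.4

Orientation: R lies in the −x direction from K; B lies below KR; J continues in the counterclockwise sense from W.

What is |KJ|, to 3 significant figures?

39.5

On A1, R sits at bearing 90° from B; a 148° counterclockwise sweep puts W at bearing 238°, so W = B + 5.1·(cos 238°, sin 238°) = (-48.4, -9.43). A1 meets WJ tangentially, so BW is at right angles to WJ, so WJ runs along (−sin 238°, cos 238°); with |WJ| = 15.4, J = (-35.3, -17.6). Then |KJ| = |J − K| = 39.5.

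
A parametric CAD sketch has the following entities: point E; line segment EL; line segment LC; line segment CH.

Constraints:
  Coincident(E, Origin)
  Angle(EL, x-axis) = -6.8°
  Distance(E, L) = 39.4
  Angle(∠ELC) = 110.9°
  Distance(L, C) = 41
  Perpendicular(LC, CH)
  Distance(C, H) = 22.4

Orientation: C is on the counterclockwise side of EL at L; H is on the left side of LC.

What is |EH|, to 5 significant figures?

56.909

∠ELC = 110.9°, so LC runs at -6.8° + (180° − 110.9°) = 62.300° from the x-axis; with |LC| = 41.0, C = L + 41.0·(cos 62.300°, sin 62.300°) = (58.181, 31.636). LC ⟂ CH; with |CH| = 22.4 on the left of LC, H = C + 22.4·(-0.88539, 0.46484) = (38.349, 42.048). Then |EH| = |H − E| = 56.909.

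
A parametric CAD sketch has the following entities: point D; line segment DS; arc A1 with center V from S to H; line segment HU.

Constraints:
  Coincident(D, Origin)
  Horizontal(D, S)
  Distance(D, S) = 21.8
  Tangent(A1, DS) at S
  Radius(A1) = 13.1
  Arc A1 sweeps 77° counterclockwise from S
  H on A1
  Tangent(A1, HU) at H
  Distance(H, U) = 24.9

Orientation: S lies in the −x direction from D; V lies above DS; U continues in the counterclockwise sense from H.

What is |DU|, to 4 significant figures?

34.59

On A1, S sits at bearing -90° from V; a 77° counterclockwise sweep puts H at bearing -13°, so H = V + 13.1·(cos -13°, sin -13°) = (-9.036, 10.15). A1 meets HU tangentially, so VH is at right angles to HU, so HU runs along (−sin -13°, cos -13°); with |HU| = 24.9, U = (-3.434, 34.41). Then |DU| = |U − D| = 34.59.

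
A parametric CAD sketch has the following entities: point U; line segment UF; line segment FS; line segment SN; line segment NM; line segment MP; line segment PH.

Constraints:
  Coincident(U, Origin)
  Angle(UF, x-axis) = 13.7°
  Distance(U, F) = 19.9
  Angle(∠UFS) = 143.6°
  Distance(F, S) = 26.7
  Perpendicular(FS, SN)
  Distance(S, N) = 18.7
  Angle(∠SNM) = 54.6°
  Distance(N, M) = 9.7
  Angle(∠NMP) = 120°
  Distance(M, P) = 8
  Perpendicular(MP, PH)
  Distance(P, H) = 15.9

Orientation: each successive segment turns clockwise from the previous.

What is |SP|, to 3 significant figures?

8.80

∠SNM = 54.6° gives NM at 122° from the x-axis; with |NM| = 9.7, M = (31.6, -14.6). ∠NMP = 120.0° gives MP at 61.9° from the x-axis; with |MP| = 8.0, P = (35.4, -7.55). Then |SP| = |P − S| = 8.80.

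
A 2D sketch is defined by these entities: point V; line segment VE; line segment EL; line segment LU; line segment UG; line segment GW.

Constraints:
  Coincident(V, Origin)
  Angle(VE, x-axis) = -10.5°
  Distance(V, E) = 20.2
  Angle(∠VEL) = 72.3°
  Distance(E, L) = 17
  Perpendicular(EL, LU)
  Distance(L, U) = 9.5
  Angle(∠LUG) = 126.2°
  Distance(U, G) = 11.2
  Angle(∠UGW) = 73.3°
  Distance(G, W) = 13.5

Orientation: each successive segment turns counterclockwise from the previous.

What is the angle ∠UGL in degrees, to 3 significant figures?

24.5°

V is at the origin; VE runs at -10.5° with length 20.2, so E = (19.9, -3.68). ∠VEL = 72.3° gives EL at 97.2° from the x-axis; with |EL| = 17.0, L = (17.7, 13.2). EL is perpendicular to LU, so LU runs at -173°; with |LU| = 9.5, U = (8.31, 12.0). ∠LUG = 126.2° gives UG at -119° from the x-axis; with |UG| = 11.2, G = (2.88, 2.20). Then cos ∠UGL = GU·GL / (|GU||GL|), giving 24.5°.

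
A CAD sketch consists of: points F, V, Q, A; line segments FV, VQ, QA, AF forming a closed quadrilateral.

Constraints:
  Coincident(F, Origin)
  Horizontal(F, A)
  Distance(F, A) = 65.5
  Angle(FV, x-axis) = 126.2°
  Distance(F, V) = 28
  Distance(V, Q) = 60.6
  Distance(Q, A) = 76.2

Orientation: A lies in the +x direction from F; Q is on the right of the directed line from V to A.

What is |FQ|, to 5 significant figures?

36.167

Checks: |VQ| = 60.60 ✓; |QA| = 76.20 ✓.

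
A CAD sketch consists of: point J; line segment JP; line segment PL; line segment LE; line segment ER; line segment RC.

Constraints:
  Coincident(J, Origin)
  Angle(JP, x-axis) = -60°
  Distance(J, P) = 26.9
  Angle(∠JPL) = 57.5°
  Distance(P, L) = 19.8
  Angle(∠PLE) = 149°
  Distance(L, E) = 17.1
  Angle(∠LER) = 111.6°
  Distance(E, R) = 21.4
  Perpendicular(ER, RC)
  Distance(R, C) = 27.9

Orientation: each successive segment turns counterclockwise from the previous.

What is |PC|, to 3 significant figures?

25.6

∠LER = 111.6° gives ER at 162° from the x-axis; with |ER| = 21.4, R = (1.21, 18.0). ER is perpendicular to RC, so RC runs at -108°; with |RC| = 27.9, C = (-7.46, -8.54). Then |PC| = |C − P| = 25.6.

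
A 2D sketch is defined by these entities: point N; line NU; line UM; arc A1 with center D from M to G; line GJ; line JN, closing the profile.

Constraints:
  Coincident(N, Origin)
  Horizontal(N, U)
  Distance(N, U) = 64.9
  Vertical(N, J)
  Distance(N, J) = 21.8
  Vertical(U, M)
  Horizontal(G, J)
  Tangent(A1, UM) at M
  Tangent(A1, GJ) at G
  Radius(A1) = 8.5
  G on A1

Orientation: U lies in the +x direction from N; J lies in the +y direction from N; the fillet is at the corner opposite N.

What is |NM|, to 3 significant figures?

66.2

N is at the origin; NU is horizontal with |NU| = 64.9 and U on the +x side, so U = (64.9, 0.00). NJ is vertical with |NJ| = 21.8 and J on the +y side, so J = (0.00, 21.8). The virtual corner opposite N is at (64.9, 21.8). Since A1 is tangent to UM there, DM ⟂ UM and A1 meets GJ tangentially, so DG is at right angles to GJ, with radius 8.5, so the center D sits 8.5 in from both sides at D = (56.4, 13.3). That places the tangent points at M = (64.9, 13.3) on UM and G = (56.4, 21.8) on GJ. Then |NM| = |M − N| = 66.2.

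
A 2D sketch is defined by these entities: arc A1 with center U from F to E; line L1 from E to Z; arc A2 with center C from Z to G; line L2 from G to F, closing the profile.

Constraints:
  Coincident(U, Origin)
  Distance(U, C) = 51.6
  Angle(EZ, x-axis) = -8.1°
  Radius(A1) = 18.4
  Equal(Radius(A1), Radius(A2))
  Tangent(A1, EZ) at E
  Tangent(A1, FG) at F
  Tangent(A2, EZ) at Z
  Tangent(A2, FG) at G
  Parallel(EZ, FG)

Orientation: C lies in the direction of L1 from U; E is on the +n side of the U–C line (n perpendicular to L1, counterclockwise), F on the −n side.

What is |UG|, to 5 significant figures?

54.782

The slot axis is L1's direction at -8.1°, so u = (cos -8.1°, sin -8.1°) = (0.99002, -0.14090) and n = (−sin -8.1°, cos -8.1°) = (0.14090, 0.99002). U is at the origin and C lies 51.6 along u from U, so C = 51.6·u = (51.085, -7.2705). Tangency of A1 to both parallel lines with radius 18.4 puts E and F at U ± 18.4·n: E = (2.5926, 18.216), F = (-2.5926, -18.216). Equal radii place Z and G the same way about C: Z = C + 18.4·n = (53.678, 10.946), G = C − 18.4·n = (48.493, -25.487). Then |UG| = |G − U| = 54.782.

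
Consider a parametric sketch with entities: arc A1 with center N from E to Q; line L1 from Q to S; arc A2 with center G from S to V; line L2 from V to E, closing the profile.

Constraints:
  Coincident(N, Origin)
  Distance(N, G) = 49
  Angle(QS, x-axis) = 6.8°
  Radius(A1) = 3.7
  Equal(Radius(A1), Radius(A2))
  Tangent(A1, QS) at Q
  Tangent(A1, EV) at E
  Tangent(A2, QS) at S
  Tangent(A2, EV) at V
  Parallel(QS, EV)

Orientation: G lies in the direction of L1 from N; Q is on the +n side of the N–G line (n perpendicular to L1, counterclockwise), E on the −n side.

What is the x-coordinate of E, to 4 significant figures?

0.4381

N is at the origin and G lies 49.0 along u from N, so G = 49.0·u = (48.66, 5.802). Tangency of A1 to both parallel lines with radius 3.7 puts Q and E at N ± 3.7·n: Q = (-0.4381, 3.674), E = (0.4381, -3.674). So E.x = 0.4381.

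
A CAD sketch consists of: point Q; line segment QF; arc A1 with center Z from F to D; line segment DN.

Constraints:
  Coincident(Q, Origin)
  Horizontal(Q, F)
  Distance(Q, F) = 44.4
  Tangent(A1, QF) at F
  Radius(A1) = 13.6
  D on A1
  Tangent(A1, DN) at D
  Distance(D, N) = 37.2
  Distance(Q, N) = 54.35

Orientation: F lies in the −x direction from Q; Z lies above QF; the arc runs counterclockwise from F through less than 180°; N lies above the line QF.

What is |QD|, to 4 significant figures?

33.02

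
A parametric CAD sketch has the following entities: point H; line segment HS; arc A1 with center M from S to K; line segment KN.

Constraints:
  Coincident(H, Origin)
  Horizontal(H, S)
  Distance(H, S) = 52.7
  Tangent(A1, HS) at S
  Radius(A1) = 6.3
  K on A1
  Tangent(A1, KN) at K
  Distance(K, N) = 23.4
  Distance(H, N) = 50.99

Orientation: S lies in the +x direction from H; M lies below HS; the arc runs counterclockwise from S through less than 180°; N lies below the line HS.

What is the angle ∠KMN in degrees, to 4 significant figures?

74.93°

Checks: |MK| = 6.300 ✓; ∠(MK, KN) = 90.00° ✓; |KN| = 23.40 ✓; |HN| = 50.99 ✓.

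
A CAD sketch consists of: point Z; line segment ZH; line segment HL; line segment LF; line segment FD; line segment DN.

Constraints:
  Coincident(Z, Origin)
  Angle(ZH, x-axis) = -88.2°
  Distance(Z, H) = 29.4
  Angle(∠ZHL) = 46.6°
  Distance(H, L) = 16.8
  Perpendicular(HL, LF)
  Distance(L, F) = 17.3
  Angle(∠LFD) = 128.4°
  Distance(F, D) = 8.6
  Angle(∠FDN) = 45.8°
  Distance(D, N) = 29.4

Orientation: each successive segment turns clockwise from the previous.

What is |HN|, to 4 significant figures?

14.61

∠LFD = 128.4° gives FD at -3.200° from the x-axis; with |FD| = 8.6, D = (8.433, -5.775). ∠FDN = 45.8° gives DN at -137.4° from the x-axis; with |DN| = 29.4, N = (-13.21, -25.67). Then |HN| = |N − H| = 14.61.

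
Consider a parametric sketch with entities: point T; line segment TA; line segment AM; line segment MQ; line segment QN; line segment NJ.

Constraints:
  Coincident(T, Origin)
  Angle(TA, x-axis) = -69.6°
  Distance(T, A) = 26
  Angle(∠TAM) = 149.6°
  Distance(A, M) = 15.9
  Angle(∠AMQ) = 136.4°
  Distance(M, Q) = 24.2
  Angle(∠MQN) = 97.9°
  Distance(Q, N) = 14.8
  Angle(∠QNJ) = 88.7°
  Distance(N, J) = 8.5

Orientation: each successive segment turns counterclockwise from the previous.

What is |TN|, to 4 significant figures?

49.71

T is at the origin; TA runs at -69.6° with length 26.0, so A = (9.063, -24.37). ∠TAM = 149.6° gives AM at -39.20° from the x-axis; with |AM| = 15.9, M = (21.38, -34.42). ∠AMQ = 136.4° gives MQ at 4.400° from the x-axis; with |MQ| = 24.2, Q = (45.51, -32.56). ∠MQN = 97.9° gives QN at 86.50° from the x-axis; with |QN| = 14.8, N = (46.42, -17.79). Then |TN| = |N − T| = 49.71.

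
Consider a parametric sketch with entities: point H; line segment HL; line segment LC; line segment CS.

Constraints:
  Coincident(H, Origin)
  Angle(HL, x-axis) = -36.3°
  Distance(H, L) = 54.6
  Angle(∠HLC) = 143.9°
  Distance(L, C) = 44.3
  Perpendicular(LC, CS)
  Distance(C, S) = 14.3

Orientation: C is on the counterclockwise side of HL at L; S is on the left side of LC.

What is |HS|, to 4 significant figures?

90.20

∠HLC = 143.9°, so LC runs at -36.3° + (180° − 143.9°) = -0.2000° from the x-axis; with |LC| = 44.3, C = L + 44.3·(cos -0.2000°, sin -0.2000°) = (88.30, -32.48). LC is perpendicular to CS; with |CS| = 14.3 on the left of LC, S = C + 14.3·(0.003491, 1.000) = (88.35, -18.18). Then |HS| = |S − H| = 90.20.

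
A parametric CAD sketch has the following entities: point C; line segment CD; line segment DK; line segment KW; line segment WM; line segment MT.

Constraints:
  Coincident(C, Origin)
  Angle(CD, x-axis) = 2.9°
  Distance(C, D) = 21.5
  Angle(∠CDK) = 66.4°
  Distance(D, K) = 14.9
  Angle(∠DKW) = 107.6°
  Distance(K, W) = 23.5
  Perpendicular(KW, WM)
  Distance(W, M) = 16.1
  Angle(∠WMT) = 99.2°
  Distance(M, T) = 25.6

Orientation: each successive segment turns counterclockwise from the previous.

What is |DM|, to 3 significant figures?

28.1

C is at the origin; CD runs at 2.9° with length 21.5, so D = (21.5, 1.09). ∠CDK = 66.4° gives DK at 116° from the x-axis; with |DK| = 14.9, K = (14.8, 14.4). ∠DKW = 107.6° gives KW at -171° from the x-axis; with |KW| = 23.5, W = (-8.39, 10.8). KW is perpendicular to WM, so WM runs at -81.1°; with |WM| = 16.1, M = (-5.90, -5.12). Then |DM| = |M − D| = 28.1.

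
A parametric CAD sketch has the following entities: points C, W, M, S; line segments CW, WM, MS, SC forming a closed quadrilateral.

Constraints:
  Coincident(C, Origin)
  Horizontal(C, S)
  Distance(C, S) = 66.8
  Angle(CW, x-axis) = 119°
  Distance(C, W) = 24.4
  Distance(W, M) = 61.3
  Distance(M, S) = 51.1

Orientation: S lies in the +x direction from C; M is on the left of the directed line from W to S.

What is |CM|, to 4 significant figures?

63.82

Checks: |WM| = 61.30 ✓; |MS| = 51.10 ✓.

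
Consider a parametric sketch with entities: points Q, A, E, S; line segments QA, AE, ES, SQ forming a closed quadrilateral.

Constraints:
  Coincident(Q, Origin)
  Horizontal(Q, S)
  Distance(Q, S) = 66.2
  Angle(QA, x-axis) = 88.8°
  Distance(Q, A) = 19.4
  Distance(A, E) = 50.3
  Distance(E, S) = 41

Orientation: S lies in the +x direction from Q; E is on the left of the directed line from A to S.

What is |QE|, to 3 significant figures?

60.1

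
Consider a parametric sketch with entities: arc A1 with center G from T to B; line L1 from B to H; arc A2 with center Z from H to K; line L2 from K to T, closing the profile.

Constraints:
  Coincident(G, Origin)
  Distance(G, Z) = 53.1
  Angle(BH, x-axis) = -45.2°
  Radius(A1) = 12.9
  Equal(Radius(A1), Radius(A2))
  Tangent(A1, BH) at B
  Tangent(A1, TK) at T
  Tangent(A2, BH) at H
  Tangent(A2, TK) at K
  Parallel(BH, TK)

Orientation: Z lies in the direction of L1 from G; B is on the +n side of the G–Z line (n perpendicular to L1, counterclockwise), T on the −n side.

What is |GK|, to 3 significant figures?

54.6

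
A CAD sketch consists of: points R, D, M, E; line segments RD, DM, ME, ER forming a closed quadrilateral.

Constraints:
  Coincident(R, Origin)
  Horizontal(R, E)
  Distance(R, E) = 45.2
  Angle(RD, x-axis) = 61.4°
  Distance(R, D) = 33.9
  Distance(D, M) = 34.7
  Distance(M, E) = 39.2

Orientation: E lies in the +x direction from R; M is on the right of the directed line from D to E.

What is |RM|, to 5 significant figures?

7.0484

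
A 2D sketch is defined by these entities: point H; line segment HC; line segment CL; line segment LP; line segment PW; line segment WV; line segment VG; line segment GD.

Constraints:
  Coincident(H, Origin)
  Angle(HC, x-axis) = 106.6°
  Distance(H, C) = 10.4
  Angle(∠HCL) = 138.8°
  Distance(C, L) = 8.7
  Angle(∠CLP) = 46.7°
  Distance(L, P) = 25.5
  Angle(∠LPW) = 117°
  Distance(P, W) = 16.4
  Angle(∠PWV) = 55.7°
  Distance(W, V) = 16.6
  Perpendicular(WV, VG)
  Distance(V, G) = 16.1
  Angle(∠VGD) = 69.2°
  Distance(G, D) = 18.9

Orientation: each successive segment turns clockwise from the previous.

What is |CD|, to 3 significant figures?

29.2

H is at the origin; HC runs at 106.6° with length 10.4, so C = (-2.97, 9.97). ∠HCL = 138.8° gives CL at 65.4° from the x-axis; with |CL| = 8.7, L = (0.650, 17.9). ∠CLP = 46.7° gives LP at -67.9° from the x-axis; with |LP| = 25.5, P = (10.2, -5.75). ∠LPW = 117.0° gives PW at -131° from the x-axis; with |PW| = 16.4, W = (-0.494, -18.1). ∠PWV = 55.7° gives WV at 105° from the x-axis; with |WV| = 16.6, V = (-4.73, -2.10). WV is perpendicular to VG, so VG runs at 14.8°; with |VG| = 16.1, G = (10.8, 2.02). ∠VGD = 69.2° gives GD at -96.0° from the x-axis; with |GD| = 18.9, D = (8.86, -16.8). Then |CD| = |D − C| = 29.2.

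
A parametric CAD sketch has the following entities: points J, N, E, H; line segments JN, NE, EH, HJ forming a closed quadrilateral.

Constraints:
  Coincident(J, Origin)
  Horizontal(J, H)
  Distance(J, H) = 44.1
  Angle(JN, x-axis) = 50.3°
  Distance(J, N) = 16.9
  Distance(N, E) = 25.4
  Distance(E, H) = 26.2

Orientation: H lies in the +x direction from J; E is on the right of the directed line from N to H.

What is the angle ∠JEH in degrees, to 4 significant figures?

128.3°

Checks: |NE| = 25.40 ✓; |EH| = 26.20 ✓.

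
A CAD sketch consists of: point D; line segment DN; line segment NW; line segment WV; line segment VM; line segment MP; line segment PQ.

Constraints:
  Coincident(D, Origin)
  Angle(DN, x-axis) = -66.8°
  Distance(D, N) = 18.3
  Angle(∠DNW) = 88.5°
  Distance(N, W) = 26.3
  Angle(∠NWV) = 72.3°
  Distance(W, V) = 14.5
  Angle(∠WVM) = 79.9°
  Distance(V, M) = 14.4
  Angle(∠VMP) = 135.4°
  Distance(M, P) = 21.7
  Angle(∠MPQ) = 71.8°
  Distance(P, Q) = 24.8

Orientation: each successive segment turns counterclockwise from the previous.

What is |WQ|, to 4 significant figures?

13.37

D is at the origin; DN runs at -66.8° with length 18.3, so N = (7.209, -16.82). ∠DNW = 88.5° gives NW at 24.70° from the x-axis; with |NW| = 26.3, W = (31.10, -5.830). ∠NWV = 72.3° gives WV at 132.4° from the x-axis; with |WV| = 14.5, V = (21.33, 4.877). ∠WVM = 79.9° gives VM at -127.5° from the x-axis; with |VM| = 14.4, M = (12.56, -6.547). ∠VMP = 135.4° gives MP at -82.90° from the x-axis; with |MP| = 21.7, P = (15.24, -28.08). ∠MPQ = 71.8° gives PQ at 25.30° from the x-axis; with |PQ| = 24.8, Q = (37.66, -17.48). Then |WQ| = |Q − W| = 13.37.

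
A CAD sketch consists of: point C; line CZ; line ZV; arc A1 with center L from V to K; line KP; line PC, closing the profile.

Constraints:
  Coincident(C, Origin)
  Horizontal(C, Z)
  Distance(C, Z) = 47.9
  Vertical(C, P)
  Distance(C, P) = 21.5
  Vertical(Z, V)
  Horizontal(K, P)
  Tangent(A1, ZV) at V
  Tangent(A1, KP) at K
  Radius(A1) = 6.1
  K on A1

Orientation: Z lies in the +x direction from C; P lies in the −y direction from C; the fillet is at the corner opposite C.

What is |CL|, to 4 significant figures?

44.55

C is at the origin; C and Z share the same y with |CZ| = 47.9 and Z on the +x side, so Z = (47.90, 0.000). C and P share the same x with |CP| = 21.5 and P on the −y side, so P = (0.000, -21.50). The virtual corner opposite C is at (47.90, -21.50). Tangency of A1 to ZV means the radius LV is perpendicular to ZV and the tangent condition forces LK to be normal to KP, with radius 6.1, so the center L sits 6.1 in from both sides at L = (41.80, -15.40). Then |CL| = |L − C| = 44.55.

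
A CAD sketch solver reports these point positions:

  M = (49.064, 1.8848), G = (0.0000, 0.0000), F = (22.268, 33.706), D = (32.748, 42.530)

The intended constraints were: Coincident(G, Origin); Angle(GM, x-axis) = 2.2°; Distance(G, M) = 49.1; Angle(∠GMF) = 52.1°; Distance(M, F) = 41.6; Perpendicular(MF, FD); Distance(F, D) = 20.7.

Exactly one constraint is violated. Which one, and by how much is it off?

Distance(F, D) = 20.7 — off by 7.00.

G = (0.00, 0.00) ✓; GM at 2.200° ✓; |GM| = 49.10 ✓; ∠GMF = 52.10° ✓; |MF| = 41.60 ✓; ∠(MF, FD) = 90.00° ✓; |FD| = 13.70 ✗.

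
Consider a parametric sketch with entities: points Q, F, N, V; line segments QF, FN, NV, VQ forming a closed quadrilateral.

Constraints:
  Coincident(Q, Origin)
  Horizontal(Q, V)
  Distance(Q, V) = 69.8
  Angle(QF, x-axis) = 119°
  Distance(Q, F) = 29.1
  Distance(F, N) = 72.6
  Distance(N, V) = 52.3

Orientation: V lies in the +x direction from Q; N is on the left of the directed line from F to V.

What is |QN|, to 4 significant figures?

73.72

Q is at the origin; QV is horizontal with |QV| = 69.8 and V in +x, so V = (69.8, 0). QF runs at 119.0° with |QF| = 29.1, so F = (-14.11, 25.45). N is determined by |FN| = 72.6 and |NV| = 52.3 together: it lies at the intersection of circle(F, 72.6) and circle(V, 52.3). With |FV| = 87.68, the foot of the radical line on FV is 58.30 from F and the perpendicular offset is √(72.6² − 58.30²) = 43.27. Taking the left-of-FV solution: N = (54.24, 49.93).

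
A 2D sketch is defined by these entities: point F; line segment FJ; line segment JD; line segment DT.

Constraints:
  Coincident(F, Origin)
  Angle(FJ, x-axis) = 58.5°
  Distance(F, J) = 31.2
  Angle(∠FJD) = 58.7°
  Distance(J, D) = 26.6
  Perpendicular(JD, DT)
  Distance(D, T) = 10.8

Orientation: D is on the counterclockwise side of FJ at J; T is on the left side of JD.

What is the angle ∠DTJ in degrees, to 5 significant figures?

67.902°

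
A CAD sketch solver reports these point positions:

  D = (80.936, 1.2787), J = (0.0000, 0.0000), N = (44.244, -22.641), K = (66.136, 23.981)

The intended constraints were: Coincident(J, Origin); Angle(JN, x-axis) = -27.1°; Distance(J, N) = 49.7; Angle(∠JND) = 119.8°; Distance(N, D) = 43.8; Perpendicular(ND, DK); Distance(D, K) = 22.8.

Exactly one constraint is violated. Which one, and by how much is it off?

Distance(D, K) = 22.8 — off by 4.30.

J = (0.00, 0.00) ✓; JN at -27.10° ✓; |JN| = 49.70 ✓; ∠JND = 119.8° ✓; |ND| = 43.80 ✓; ∠(ND, DK) = 90.00° ✓; |DK| = 27.10 ✗.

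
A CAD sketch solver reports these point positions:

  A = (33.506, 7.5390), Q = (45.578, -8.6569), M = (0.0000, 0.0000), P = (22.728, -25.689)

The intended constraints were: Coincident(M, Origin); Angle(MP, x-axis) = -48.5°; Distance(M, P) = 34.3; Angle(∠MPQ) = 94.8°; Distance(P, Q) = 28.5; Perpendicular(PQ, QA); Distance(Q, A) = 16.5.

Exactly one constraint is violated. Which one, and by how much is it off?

Distance(Q, A) = 16.5 — off by 3.70.

M = (0.00, 0.00) ✓; MP at -48.50° ✓; |MP| = 34.30 ✓; ∠MPQ = 94.80° ✓; |PQ| = 28.50 ✓; ∠(PQ, QA) = 90.00° ✓; |QA| = 20.20 ✗.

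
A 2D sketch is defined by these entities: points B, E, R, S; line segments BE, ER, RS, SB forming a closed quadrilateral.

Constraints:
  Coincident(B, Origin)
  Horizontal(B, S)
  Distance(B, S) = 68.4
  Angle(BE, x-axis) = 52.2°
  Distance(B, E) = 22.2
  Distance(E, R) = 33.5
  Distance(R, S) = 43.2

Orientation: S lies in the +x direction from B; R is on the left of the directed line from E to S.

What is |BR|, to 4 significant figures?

54.75

Checks: |ER| = 33.50 ✓; |RS| = 43.20 ✓.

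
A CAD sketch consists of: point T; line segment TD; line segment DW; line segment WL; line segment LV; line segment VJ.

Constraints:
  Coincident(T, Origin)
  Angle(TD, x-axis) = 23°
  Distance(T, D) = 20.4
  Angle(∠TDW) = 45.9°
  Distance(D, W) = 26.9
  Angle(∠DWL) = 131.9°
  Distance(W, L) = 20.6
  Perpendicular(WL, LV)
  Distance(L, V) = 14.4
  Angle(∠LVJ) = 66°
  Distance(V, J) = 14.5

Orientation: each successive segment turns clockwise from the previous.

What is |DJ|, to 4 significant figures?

27.82

T is at the origin; TD runs at 23.0° with length 20.4, so D = (18.78, 7.971). ∠TDW = 45.9° gives DW at -111.1° from the x-axis; with |DW| = 26.9, W = (9.094, -17.13). ∠DWL = 131.9° gives WL at -159.2° from the x-axis; with |WL| = 20.6, L = (-10.16, -24.44). The perpendicularity gives LV at right angles to WL, so LV runs at 110.8°; with |LV| = 14.4, V = (-15.28, -10.98). ∠LVJ = 66.0° gives VJ at -3.200° from the x-axis; with |VJ| = 14.5, J = (-0.7992, -11.79). Then |DJ| = |J − D| = 27.82.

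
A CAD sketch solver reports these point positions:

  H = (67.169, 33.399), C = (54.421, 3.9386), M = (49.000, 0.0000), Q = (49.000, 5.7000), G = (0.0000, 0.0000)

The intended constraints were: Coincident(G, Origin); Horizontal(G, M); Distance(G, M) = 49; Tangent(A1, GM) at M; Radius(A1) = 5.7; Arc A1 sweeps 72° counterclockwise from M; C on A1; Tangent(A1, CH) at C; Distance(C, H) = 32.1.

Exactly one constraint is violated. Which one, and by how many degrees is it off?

Tangent(A1, CH) at C — off by 5.40°.

G = (0.00, 0.00) ✓; G.y = 0.00, M.y = 0.00 ✓; |GM| = 49.00 ✓; ∠(QM, MG) = 90.00° ✓; |QM| = 5.700 ✓; bearing(Q→C) − bearing(Q→M) = 72.00° ✓; |QC| = 5.700 ✓; ∠(QC, CH) = 95.40° ✗; |CH| = 32.10 ✓.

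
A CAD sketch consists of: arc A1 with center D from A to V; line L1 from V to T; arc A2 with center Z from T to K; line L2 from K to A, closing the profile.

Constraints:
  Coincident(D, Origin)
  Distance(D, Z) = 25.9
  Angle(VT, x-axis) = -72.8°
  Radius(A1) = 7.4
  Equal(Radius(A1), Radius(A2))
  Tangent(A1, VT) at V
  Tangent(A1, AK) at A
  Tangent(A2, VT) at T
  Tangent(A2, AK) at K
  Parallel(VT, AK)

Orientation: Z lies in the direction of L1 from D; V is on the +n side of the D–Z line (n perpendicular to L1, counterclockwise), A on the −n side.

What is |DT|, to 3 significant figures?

26.9

Tangency of A1 to both parallel lines with radius 7.4 puts V and A at D ± 7.4·n: V = (7.07, 2.19), A = (-7.07, -2.19). Equal radii place T and K the same way about Z: T = Z + 7.4·n = (14.7, -22.6), K = Z − 7.4·n = (0.590, -26.9). Then |DT| = |T − D| = 26.9.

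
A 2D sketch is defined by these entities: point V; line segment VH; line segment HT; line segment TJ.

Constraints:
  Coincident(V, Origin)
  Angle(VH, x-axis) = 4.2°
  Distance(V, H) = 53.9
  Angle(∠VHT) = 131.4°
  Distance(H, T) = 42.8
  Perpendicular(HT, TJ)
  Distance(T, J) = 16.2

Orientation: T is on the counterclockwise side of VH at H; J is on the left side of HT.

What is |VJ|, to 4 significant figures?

82.10

V is at the origin; VH runs at 4.2° with length 53.9, so H = 53.9·(cos 4.2°, sin 4.2°) = (53.76, 3.948). ∠VHT = 131.4°, so HT runs at 4.2° + (180° − 131.4°) = 52.80° from the x-axis; with |HT| = 42.8, T = H + 42.8·(cos 52.80°, sin 52.80°) = (79.63, 38.04). HT ⟂ TJ; with |TJ| = 16.2 on the left of HT, J = T + 16.2·(-0.7965, 0.6046) = (66.73, 47.83). Then |VJ| = |J − V| = 82.10.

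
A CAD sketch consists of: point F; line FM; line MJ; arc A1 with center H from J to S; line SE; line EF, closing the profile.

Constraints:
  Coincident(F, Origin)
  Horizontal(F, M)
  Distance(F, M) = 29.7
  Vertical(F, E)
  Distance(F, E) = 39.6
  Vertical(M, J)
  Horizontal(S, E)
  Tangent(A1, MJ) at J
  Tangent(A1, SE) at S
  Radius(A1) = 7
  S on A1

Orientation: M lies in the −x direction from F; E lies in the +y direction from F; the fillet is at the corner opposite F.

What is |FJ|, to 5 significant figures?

44.100

F is at the origin; FM is horizontal with |FM| = 29.7 and M on the −x side, so M = (-29.700, 0.0000). F and E share the same x with |FE| = 39.6 and E on the +y side, so E = (0.0000, 39.600). The virtual corner opposite F is at (-29.700, 39.600). Tangency of A1 to MJ means the radius HJ is perpendicular to MJ and A1 meets SE tangentially, so HS is at right angles to SE, with radius 7.0, so the center H sits 7.0 in from both sides at H = (-22.700, 32.600). That places the tangent points at J = (-29.700, 32.600) on MJ and S = (-22.700, 39.600) on SE. Then |FJ| = |J − F| = 44.100.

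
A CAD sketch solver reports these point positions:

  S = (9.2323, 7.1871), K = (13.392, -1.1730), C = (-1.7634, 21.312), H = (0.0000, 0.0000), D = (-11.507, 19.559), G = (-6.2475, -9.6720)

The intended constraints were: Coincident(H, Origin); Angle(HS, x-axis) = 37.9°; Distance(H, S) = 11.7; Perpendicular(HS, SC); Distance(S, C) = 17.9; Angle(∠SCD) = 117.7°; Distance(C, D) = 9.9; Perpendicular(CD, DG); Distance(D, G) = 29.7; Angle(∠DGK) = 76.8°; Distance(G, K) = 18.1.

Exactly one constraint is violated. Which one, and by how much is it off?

Distance(G, K) = 18.1 — off by 3.30.

H = (0.00, 0.00) ✓; HS at 37.90° ✓; |HS| = 11.70 ✓; ∠(HS, SC) = 90.00° ✓; |SC| = 17.90 ✓; ∠SCD = 117.7° ✓; |CD| = 9.900 ✓; ∠(CD, DG) = 90.00° ✓; |DG| = 29.70 ✓; ∠DGK = 76.80° ✓; |GK| = 21.40 ✗.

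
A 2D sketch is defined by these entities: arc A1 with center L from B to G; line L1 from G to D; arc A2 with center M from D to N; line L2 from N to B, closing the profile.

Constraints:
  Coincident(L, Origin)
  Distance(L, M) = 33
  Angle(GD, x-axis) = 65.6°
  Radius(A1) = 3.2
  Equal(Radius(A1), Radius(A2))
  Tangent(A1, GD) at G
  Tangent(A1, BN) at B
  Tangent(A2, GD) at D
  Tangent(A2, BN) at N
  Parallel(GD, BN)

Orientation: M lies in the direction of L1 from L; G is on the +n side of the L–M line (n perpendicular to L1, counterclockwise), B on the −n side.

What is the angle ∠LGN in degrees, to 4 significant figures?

79.02°

The slot axis is L1's direction at 65.6°, so u = (cos 65.6°, sin 65.6°) = (0.4131, 0.9107) and n = (−sin 65.6°, cos 65.6°) = (-0.9107, 0.4131). L is at the origin and M lies 33.0 along u from L, so M = 33.0·u = (13.63, 30.05). Tangency of A1 to both parallel lines with radius 3.2 puts G and B at L ± 3.2·n: G = (-2.914, 1.322), B = (2.914, -1.322). Equal radii place D and N the same way about M: D = M + 3.2·n = (10.72, 31.37), N = M − 3.2·n = (16.55, 28.73). Then cos ∠LGN = GL·GN / (|GL||GN|), giving 79.02°.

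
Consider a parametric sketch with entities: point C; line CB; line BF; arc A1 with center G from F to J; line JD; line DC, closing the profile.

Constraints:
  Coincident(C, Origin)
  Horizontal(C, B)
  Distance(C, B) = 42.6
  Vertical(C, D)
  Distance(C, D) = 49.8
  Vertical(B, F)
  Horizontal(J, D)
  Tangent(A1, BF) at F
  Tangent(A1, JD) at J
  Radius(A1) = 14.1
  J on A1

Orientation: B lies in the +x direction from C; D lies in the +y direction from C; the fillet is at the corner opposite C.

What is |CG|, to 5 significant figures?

45.681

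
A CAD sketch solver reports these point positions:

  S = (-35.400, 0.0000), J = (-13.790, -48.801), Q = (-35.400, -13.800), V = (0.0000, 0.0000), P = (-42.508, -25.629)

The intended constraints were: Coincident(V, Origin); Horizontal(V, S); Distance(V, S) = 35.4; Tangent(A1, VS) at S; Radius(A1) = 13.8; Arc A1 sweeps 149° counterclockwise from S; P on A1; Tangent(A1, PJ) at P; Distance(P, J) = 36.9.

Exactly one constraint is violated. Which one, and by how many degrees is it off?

Tangent(A1, PJ) at P — off by 7.90°.

V = (0.00, 0.00) ✓; V.y = 0.00, S.y = 0.00 ✓; |VS| = 35.40 ✓; ∠(QS, SV) = 90.00° ✓; |QS| = 13.80 ✓; bearing(Q→P) − bearing(Q→S) = 149.0° ✓; |QP| = 13.80 ✓; ∠(QP, PJ) = 97.90° ✗; |PJ| = 36.90 ✓.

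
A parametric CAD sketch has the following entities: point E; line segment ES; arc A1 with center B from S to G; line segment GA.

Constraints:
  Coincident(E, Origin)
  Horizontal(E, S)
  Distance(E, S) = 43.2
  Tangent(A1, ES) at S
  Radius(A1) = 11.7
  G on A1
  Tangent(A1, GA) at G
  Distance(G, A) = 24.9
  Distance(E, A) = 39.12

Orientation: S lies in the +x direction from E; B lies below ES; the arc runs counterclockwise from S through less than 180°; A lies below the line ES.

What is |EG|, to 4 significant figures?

33.11

E is at the origin; ES is horizontal with |ES| = 43.2 and S on the +x side, so S = (43.20, 0.000). Tangency of A1 to ES means the radius BS is perpendicular to ES, so B = S + (0, -11.7) = (43.20, -11.70). Since BG ⟂ GA (tangency), |BA| = √(11.7² + 24.9²) = 27.51 regardless of where G sits on A1. So A lies on both circle(E, 39.12) and circle(B, 27.51); the below-ES intersection is A = (23.71, -31.12). G is the foot of the tangent from A: G = (32.20, -7.710).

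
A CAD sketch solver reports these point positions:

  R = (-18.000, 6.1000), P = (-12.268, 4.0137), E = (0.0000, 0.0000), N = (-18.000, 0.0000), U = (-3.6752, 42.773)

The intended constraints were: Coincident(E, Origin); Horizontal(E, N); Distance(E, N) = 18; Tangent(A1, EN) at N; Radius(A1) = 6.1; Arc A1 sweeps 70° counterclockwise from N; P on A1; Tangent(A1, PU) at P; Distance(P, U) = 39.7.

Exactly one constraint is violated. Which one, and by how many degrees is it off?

Tangent(A1, PU) at P — off by 7.50°.

E = (0.00, 0.00) ✓; E.y = 0.00, N.y = 0.00 ✓; |EN| = 18.00 ✓; ∠(RN, NE) = 90.00° ✓; |RN| = 6.100 ✓; bearing(R→P) − bearing(R→N) = 70.00° ✓; |RP| = 6.100 ✓; ∠(RP, PU) = 82.50° ✗; |PU| = 39.70 ✓.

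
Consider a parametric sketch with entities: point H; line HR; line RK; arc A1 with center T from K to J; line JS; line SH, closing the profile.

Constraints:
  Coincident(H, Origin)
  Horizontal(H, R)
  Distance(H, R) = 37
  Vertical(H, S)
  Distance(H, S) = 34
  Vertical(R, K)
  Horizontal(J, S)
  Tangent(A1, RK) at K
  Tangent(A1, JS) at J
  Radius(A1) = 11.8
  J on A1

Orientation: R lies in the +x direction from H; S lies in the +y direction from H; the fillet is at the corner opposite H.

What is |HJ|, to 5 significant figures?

42.321

H is at the origin; HR is horizontal with |HR| = 37.0 and R on the +x side, so R = (37.000, 0.0000). H and S share the same x with |HS| = 34.0 and S on the +y side, so S = (0.0000, 34.000). The virtual corner opposite H is at (37.000, 34.000). The tangent condition forces TK to be normal to RK and A1 meets JS tangentially, so TJ is at right angles to JS, with radius 11.8, so the center T sits 11.8 in from both sides at T = (25.200, 22.200). That places the tangent points at K = (37.000, 22.200) on RK and J = (25.200, 34.000) on JS. Then |HJ| = |J − H| = 42.321.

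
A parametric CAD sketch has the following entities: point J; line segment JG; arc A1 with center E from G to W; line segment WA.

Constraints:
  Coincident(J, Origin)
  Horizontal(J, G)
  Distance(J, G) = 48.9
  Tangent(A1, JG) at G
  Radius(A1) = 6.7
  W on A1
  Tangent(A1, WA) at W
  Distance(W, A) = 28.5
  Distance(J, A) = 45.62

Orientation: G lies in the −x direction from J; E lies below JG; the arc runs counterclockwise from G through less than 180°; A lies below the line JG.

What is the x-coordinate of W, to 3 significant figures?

-53.6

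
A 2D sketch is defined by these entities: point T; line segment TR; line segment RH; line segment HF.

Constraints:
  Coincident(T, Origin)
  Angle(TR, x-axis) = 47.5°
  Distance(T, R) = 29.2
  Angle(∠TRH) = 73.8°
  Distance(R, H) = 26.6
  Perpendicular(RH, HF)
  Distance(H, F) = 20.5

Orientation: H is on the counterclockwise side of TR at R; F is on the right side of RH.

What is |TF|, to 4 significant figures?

51.93

T is at the origin; TR runs at 47.5° with length 29.2, so R = 29.2·(cos 47.5°, sin 47.5°) = (19.73, 21.53). ∠TRH = 73.8°, so RH runs at 47.5° + (180° − 73.8°) = 153.7° from the x-axis; with |RH| = 26.6, H = R + 26.6·(cos 153.7°, sin 153.7°) = (-4.119, 33.31). RH is perpendicular to HF; with |HF| = 20.5 on the right of RH, F = H + 20.5·(0.4431, 0.8965) = (4.964, 51.69). Then |TF| = |F − T| = 51.93.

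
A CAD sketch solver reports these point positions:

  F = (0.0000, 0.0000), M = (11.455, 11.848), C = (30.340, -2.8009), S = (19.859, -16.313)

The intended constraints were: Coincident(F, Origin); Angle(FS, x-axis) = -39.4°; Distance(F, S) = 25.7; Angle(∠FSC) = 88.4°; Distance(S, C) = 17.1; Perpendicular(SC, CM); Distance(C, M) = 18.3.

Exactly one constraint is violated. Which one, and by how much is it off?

Distance(C, M) = 18.3 — off by 5.60.

F = (0.00, 0.00) ✓; FS at -39.40° ✓; |FS| = 25.70 ✓; ∠FSC = 88.40° ✓; |SC| = 17.10 ✓; ∠(SC, CM) = 90.00° ✓; |CM| = 23.90 ✗.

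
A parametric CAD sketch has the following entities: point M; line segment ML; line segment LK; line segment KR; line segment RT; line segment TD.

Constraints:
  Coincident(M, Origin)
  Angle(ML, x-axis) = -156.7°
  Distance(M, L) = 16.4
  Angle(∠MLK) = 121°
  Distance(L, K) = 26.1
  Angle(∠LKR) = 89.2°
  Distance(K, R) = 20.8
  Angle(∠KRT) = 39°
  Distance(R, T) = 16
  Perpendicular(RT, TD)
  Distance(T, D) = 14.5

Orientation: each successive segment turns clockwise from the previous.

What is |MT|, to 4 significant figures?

25.05

∠LKR = 89.2° gives KR at 53.50° from the x-axis; with |KR| = 20.8, R = (-23.89, 25.46). ∠KRT = 39.0° gives RT at -87.50° from the x-axis; with |RT| = 16.0, T = (-23.19, 9.479). Then |MT| = |T − M| = 25.05.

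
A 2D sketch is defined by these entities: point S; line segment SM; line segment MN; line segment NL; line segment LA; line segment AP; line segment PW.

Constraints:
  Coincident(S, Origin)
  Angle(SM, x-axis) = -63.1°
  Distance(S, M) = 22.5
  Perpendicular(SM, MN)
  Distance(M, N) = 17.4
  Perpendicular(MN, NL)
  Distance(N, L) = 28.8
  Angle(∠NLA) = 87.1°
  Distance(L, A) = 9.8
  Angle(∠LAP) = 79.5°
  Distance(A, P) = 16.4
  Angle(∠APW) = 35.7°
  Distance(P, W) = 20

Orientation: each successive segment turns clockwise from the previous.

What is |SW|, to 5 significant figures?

20.758

S is at the origin; SM runs at -63.1° with length 22.5, so M = (10.180, -20.065). SM is perpendicular to MN, so MN runs at -153.10°; with |MN| = 17.4, N = (-5.3375, -27.938). The perpendicularity gives NL at right angles to MN, so NL runs at 116.90°; with |NL| = 28.8, L = (-18.368, -2.2540). ∠NLA = 87.1° gives LA at 24.000° from the x-axis; with |LA| = 9.8, A = (-9.4149, 1.7320). ∠LAP = 79.5° gives AP at -76.500° from the x-axis; with |AP| = 16.4, P = (-5.5864, -14.215). ∠APW = 35.7° gives PW at 139.20° from the x-axis; with |PW| = 20.0, W = (-20.726, -1.1465). Then |SW| = |W − S| = 20.758.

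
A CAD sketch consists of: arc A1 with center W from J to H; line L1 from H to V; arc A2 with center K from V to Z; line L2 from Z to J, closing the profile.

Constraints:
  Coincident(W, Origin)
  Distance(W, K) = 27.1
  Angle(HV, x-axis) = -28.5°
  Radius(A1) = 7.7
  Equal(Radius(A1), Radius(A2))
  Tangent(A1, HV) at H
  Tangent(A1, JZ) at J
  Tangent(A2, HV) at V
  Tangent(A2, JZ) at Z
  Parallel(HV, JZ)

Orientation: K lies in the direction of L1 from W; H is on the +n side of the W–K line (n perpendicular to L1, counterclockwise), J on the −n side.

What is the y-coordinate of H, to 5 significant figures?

6.7669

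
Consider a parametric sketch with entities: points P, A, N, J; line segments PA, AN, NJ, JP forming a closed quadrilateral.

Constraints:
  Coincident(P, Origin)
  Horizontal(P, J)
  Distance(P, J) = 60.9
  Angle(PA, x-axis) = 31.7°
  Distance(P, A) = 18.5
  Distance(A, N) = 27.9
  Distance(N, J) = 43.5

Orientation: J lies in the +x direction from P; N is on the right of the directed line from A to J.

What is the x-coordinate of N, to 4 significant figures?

21.14

P is at the origin; P and J share the same y with |PJ| = 60.9 and J in +x, so J = (60.9, 0). PA runs at 31.7° with |PA| = 18.5, so A = (15.74, 9.721). N is determined by |AN| = 27.9 and |NJ| = 43.5 together: it lies at the intersection of circle(A, 27.9) and circle(J, 43.5). With |AJ| = 46.19, the foot of the radical line on AJ is 11.04 from A and the perpendicular offset is √(27.9² − 11.04²) = 25.62. Taking the right-of-AJ solution: N = (21.14, -17.65).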